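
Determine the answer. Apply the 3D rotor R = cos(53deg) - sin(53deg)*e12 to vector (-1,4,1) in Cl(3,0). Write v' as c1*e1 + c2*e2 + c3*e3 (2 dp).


Rotor R = cos(53deg) - sin(53deg)*e12
Rotation angle theta = 2 * 53 = 106 degrees in the e12 plane (e1 -> e2).
The component perpendicular to the plane (e3) is invariant: v'_3 = v3 = 1.00
cos(106deg) = -0.2756, sin(106deg) = 0.9613
v'_1 = v1*cos(theta) - v2*sin(theta) = -1*(-0.2756) - 4*0.9613 = -3.57
v'_2 = v1*sin(theta) + v2*cos(theta) = -1*0.9613 + 4*(-0.2756) = -2.06
v' = -3.57*e1 - 2.06*e2 + 1.00*e3


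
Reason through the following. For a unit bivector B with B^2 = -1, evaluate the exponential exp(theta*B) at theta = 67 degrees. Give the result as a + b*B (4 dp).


For a unit bivector B with B^2 = -1, the exponential series gives
e^(theta*B) = cos(theta) + sin(theta)*B (the GA analogue of Euler's formula).
theta = 67 degrees = 1.169371 rad
cos(67 deg) = 0.3907
sin(67 deg) = 0.9205
exp(theta*B) = 0.3907 + 0.9205*B


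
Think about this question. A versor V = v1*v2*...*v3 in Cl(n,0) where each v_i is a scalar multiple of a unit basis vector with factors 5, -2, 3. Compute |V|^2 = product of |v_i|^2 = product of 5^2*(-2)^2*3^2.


Each vector v_i has |v_i|^2 = s_i^2
Squared scales: 5^2 = 25, (-2)^2 = 4, 3^2 = 9
|V|^2 = 25 * 4 * 9
= 900


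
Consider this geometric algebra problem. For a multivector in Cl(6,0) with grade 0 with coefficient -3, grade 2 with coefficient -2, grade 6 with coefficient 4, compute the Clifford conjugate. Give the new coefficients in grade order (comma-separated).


Clifford conjugate sign for grade k: (-1)^(k(k+1)/2)
Grade 0: (-1)^(0*1/2) = (-1)^0 = 1, coeff -3 -> -3
Grade 2: (-1)^(2*3/2) = (-1)^3 = -1, coeff -2 -> 2
Grade 6: (-1)^(6*7/2) = (-1)^21 = -1, coeff 4 -> -4
Conjugated coefficients: -3, 2, -4


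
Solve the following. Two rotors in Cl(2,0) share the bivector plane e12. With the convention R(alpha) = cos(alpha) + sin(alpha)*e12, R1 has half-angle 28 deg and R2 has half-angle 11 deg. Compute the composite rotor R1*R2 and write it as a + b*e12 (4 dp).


Same-plane rotors commute and their half-angles add:
R1*R2 = cos(a1 + a2) + sin(a1 + a2)*e12.
a1 + a2 = 28 + 11 = 39 deg
cos(39 deg) = 0.7771
sin(39 deg) = 0.6293
R1*R2 = 0.7771 + 0.6293*e12


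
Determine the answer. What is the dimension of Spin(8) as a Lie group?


Spin(n) double-covers SO(n); both have Lie algebra so(n) of dimension n(n-1)/2.
n = 8
n(n-1) = 8 * 7 = 56
dim Spin(8) = 56/2 = 28


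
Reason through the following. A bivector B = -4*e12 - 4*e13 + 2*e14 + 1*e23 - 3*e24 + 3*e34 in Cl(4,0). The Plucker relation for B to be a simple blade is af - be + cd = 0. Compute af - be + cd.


Plucker relation: af - be + cd
a*f = (-4)*3 = -12
b*e = (-4)*(-3) = 12
c*d = 2*1 = 2
af - be + cd = -12 - 12 + 2
= -22


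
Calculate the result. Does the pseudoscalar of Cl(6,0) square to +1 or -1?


The pseudoscalar I = e1...e_n (product of all n generators) of Cl(p,q) satisfies I^2 = (-1)^(q + n(n-1)/2).
p = 6, q = 0, n = p + q = 6
n(n-1)/2 = 6 * 5 / 2 = 15
Exponent = q + n(n-1)/2 = 0 + 15 = 15
I^2 = (-1)^15 = -1


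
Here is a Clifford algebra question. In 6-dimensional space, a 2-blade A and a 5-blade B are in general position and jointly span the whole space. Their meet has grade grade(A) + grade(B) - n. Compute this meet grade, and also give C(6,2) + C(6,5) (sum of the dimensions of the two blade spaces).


Meet grade = grade(A) + grade(B) - n
= 2 + 5 - 6 = 1
C(6,2) = 15
C(6,5) = 6
dim_A + dim_B = 15 + 6 = 21


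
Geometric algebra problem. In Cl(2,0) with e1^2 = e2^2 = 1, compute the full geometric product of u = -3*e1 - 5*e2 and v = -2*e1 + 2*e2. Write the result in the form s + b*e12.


Expand: (-3*e1 - 5*e2)(-2*e1 + 2*e2)
= (-3)*(-2)*e1e1 + (-3)*2*e1e2 + (-5)*(-2)*e2e1 + (-5)*2*e2e2
Using e1^2 = e2^2 = 1, e2e1 = -e1e2:
Scalar part s = (-3)*(-2) + (-5)*2 = 6 + (-10) = -4
Bivector part b = (-3)*2 - (-5)*(-2) = -6 - 10 = -16
uv = -4 - 16*e12


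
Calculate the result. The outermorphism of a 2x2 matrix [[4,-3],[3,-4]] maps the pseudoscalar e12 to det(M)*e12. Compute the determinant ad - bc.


The outermorphism of a linear map f sends e1^e2 to f(e1)^f(e2).
f(e1) = 4*e1 + 3*e2
f(e2) = -3*e1 - 4*e2
f(e1) ^ f(e2) = (4*e1 + 3*e2) ^ (-3*e1 - 4*e2)
= 4*(-4)*e12 + 3*(-3)*e21
= (-16 - (-9))*e12
= -7*e12
Coefficient = -7


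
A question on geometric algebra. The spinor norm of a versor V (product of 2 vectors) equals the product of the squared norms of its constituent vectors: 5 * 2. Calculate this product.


Spinor norm N(V) = |v1|^2 * |v2|^2 * ... * |v2|^2
= 5 * 2
Running product: 5, 10
N(V) = 10


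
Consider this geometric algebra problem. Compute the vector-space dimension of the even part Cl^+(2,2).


Even subalgebra dimension = 2^(n-1)
n = 2 + 2 = 4
2^(4 - 1) = 2^3 = 8
Verification: sum of C(4,k) for even k = 1 + 6 + 1 = 8
Result = 8


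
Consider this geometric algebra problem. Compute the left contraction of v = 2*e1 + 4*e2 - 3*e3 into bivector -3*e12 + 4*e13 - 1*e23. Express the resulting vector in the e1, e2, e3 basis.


Left contraction v _| B = <vB>_1 (grade-1 part of the geometric product vB).
Using e1_|e12 = e2, e2_|e12 = -e1, e1_|e13 = e3, e3_|e13 = -e1, e2_|e23 = e3, e3_|e23 = -e2:
e1 coeff: -v2*b12 - v3*b13 = -(4)*(-3) - (-3)*(4) = 24
e2 coeff: v1*b12 - v3*b23 = (2)*(-3) - (-3)*(-1) = -9
e3 coeff: v1*b13 + v2*b23 = (2)*(4) + (4)*(-1) = 4
v _| B = 24*e1 - 9*e2 + 4*e3


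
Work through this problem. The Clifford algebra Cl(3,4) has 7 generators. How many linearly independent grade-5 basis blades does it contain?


Number of grade-k basis blades in Cl(p,q) with n = p + q is C(n, k).
n = 3 + 4 = 7
C(7, 5) = 7! / (5! * 2!)
= 5040 / (120 * 2)
= 21


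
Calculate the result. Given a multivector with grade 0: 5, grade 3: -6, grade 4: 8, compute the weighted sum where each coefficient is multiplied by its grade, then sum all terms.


Grade-weighted sum = sum of grade_k * coefficient_k
0*5 = 0
3*(-6) = -18
4*8 = 32
Total = 0 + (-18) + 32 = 14


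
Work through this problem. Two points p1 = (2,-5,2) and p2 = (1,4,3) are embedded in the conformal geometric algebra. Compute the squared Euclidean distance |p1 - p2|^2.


p1 - p2 = (1, -9, -1)
|p1 - p2|^2 = 1^2 + (-9)^2 + (-1)^2
= 1 + 81 + 1
= 83


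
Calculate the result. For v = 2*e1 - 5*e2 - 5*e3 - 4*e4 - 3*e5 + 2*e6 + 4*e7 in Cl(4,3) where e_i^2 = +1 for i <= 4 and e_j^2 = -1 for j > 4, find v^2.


v^2 = sum of c_i^2 * e_i^2
Positive signature terms (e_i^2 = +1): 2^2 + (-5)^2 + (-5)^2 + (-4)^2 = 70
Negative signature terms (e_j^2 = -1): (-3)^2 + 2^2 + 4^2 = 29
v^2 = 70 - 29 = 41


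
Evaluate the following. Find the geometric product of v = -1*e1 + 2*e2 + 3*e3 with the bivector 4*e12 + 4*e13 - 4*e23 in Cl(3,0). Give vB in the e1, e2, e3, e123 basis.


vB has grade-1 (vector) and grade-3 (trivector) parts: vB = (v _| B) + (v ^ B).
Vector part <vB>_1:
  e1: -v2*b12 - v3*b13 = -(2)*(4) - (3)*(4) = -20
  e2: v1*b12 - v3*b23 = (-1)*(4) - (3)*(-4) = 8
  e3: v1*b13 + v2*b23 = (-1)*(4) + (2)*(-4) = -12
Trivector part <vB>_3:
  e123: v1*b23 - v2*b13 + v3*b12 = (-1)*(-4) - (2)*(4) + (3)*(4) = 8
vB = -20*e1 + 8*e2 - 12*e3 + 8*e123


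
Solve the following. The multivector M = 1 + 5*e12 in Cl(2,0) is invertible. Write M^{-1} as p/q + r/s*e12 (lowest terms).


M = 1 + 5*e12, where e12^2 = -1.
Since M commutes with its reverse ~M = a - b*e12, M * ~M = a^2 - b^2*e12^2 = a^2 + b^2.
So M^{-1} = ~M / (a^2 + b^2) = (a - b*e12)/(a^2 + b^2).
a^2 + b^2 = 1 + 25 = 26
Scalar part = 1/26 = 1/26
Bivector coeff = -5/26 = -5/26
M^{-1} = 1/26 - 5/26*e12


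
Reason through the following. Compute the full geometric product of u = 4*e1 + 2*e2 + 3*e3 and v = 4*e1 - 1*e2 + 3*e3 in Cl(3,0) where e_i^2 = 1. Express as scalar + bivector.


In Cl(3,0): e_i^2 = 1, e_ie_j = -e_je_i for i != j.
Scalar part = u . v = 4*4 + 2*(-1) + 3*3
= 16 + (-2) + 9 = 23
e12 coeff = 4*(-1) - 2*4 = -4 - 8 = -12
e13 coeff = 4*3 - 3*4 = 12 - 12 = 0
e23 coeff = 2*3 - 3*(-1) = 6 - (-3) = 9
uv = 23 - 12*e12 + 0*e13 + 9*e23


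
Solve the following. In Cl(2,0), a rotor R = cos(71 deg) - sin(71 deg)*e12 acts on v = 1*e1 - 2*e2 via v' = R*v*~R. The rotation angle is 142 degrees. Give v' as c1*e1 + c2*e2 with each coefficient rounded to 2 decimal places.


Rotor R = cos(71deg) - sin(71deg)*e12
Rotation angle theta = 2 * 71 = 142 degrees
v' = R*v*~R rotates v by theta.
cos(142deg) = -0.7880, sin(142deg) = 0.6157
v'_1 = 1*cos(142deg) - (-2)*sin(142deg)
= 1*(-0.7880) - (-2)*0.6157
= 0.44
v'_2 = 1*sin(142deg) + (-2)*cos(142deg)
= 1*0.6157 + (-2)*(-0.7880)
= 2.19
v' = 0.44*e1 + 2.19*e2


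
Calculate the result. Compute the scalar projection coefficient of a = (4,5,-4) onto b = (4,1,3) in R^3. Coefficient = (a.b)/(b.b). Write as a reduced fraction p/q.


Projection coefficient = (a . b) / (b . b)
a . b = 4*4 + 5*1 + (-4)*3
= 16 + 5 + (-12) = 9
b . b = 4^2 + 1^2 + 3^2
= 16 + 1 + 9 = 26
Coefficient = 9/26
In lowest terms: 9/26


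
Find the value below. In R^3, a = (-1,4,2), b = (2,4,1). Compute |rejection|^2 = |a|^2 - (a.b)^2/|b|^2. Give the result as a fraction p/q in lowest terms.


|a|^2 = (-1)^2 + 4^2 + 2^2 = 21
|b|^2 = 2^2 + 4^2 + 1^2 = 21
a . b = (-1)*2 + 4*4 + 2*1 = 16
(a.b)^2 = 16^2 = 256
|rej|^2 = 21 - 256/21
= (441 - 256)/21
= 185/21
In lowest terms: 185/21


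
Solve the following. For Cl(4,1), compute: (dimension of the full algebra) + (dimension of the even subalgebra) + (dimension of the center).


n = 4 + 1 = 5
Total dim = 2^5 = 32
Even subalgebra dim = 2^4 = 16
n is odd, so center dim = 2
Sum = 32 + 16 + 2 = 50


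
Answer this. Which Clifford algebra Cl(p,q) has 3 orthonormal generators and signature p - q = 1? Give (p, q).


We need p + q = 3 and p - q = 1.
Adding: 2p = 3 + 1 = 4, so p = 2.
Then q = 3 - 2 = 1.
(p, q) = (2, 1)


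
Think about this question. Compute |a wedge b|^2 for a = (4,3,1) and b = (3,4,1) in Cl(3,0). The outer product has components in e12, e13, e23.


a wedge b = (a1*b2 - a2*b1)*e12 + (a1*b3 - a3*b1)*e13 + (a2*b3 - a3*b2)*e23
e12 coeff: 4*4 - 3*3 = 16 - 9 = 7
e13 coeff: 4*1 - 1*3 = 4 - 3 = 1
e23 coeff: 3*1 - 1*4 = 3 - 4 = -1
|a wedge b|^2 = 7^2 + 1^2 + (-1)^2
= 49 + 1 + 1
= 51


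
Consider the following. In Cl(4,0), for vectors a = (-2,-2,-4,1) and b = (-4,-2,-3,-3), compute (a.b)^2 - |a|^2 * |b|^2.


a . b = (-2)*(-4) + (-2)*(-2) + (-4)*(-3) + 1*(-3)
= 8 + 4 + 12 + (-3) = 21
|a|^2 = (-2)^2 + (-2)^2 + (-4)^2 + 1^2 = 25
|b|^2 = (-4)^2 + (-2)^2 + (-3)^2 + (-3)^2 = 38
(a.b)^2 = 21^2 = 441
|a|^2 * |b|^2 = 25 * 38 = 950
Result = 441 - 950 = -509


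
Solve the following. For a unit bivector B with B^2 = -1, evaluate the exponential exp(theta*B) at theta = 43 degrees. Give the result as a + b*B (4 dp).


For a unit bivector B with B^2 = -1, the exponential series gives
e^(theta*B) = cos(theta) + sin(theta)*B (the GA analogue of Euler's formula).
theta = 43 degrees = 0.750492 rad
cos(43 deg) = 0.7314
sin(43 deg) = 0.6820
exp(theta*B) = 0.7314 + 0.6820*B


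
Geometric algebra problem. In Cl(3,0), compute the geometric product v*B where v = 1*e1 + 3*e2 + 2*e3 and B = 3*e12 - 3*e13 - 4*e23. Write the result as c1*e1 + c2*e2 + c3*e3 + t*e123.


vB has grade-1 (vector) and grade-3 (trivector) parts: vB = (v _| B) + (v ^ B).
Vector part <vB>_1:
  e1: -v2*b12 - v3*b13 = -(3)*(3) - (2)*(-3) = -3
  e2: v1*b12 - v3*b23 = (1)*(3) - (2)*(-4) = 11
  e3: v1*b13 + v2*b23 = (1)*(-3) + (3)*(-4) = -15
Trivector part <vB>_3:
  e123: v1*b23 - v2*b13 + v3*b12 = (1)*(-4) - (3)*(-3) + (2)*(3) = 11
vB = -3*e1 + 11*e2 - 15*e3 + 11*e123


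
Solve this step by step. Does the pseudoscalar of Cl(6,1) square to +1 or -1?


The pseudoscalar I = e1...e_n (product of all n generators) of Cl(p,q) satisfies I^2 = (-1)^(q + n(n-1)/2).
p = 6, q = 1, n = p + q = 7
n(n-1)/2 = 7 * 6 / 2 = 21
Exponent = q + n(n-1)/2 = 1 + 21 = 22
I^2 = (-1)^22 = +1


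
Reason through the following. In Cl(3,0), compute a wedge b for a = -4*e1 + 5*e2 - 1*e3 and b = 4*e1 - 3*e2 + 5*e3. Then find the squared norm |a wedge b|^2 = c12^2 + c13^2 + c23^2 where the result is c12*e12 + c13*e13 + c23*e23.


a wedge b = (a1*b2 - a2*b1)*e12 + (a1*b3 - a3*b1)*e13 + (a2*b3 - a3*b2)*e23
e12 coeff: (-4)*(-3) - 5*4 = 12 - 20 = -8
e13 coeff: (-4)*5 - (-1)*4 = -20 - (-4) = -16
e23 coeff: 5*5 - (-1)*(-3) = 25 - 3 = 22
|a wedge b|^2 = (-8)^2 + (-16)^2 + 22^2
= 64 + 256 + 484
= 804


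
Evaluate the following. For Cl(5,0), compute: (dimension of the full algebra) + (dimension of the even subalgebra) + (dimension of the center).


n = 5 + 0 = 5
Total dim = 2^5 = 32
Even subalgebra dim = 2^4 = 16
n is odd, so center dim = 2
Sum = 32 + 16 + 2 = 50


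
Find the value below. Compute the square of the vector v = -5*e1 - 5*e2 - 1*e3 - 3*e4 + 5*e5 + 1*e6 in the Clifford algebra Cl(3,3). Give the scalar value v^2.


v^2 = sum of c_i^2 * e_i^2
Positive signature terms (e_i^2 = +1): (-5)^2 + (-5)^2 + (-1)^2 = 51
Negative signature terms (e_j^2 = -1): (-3)^2 + 5^2 + 1^2 = 35
v^2 = 51 - 35 = 16


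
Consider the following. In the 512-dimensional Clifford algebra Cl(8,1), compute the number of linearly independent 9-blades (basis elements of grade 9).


Number of grade-k basis blades in Cl(p,q) with n = p + q is C(n, k).
n = 8 + 1 = 9
C(9, 9) = 9! / (9! * 0!)
= 362880 / (362880 * 1)
= 1


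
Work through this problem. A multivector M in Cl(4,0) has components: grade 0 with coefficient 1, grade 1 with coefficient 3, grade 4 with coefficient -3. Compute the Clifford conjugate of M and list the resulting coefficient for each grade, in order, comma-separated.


Clifford conjugate sign for grade k: (-1)^(k(k+1)/2)
Grade 0: (-1)^(0*1/2) = (-1)^0 = 1, coeff 1 -> 1
Grade 1: (-1)^(1*2/2) = (-1)^1 = -1, coeff 3 -> -3
Grade 4: (-1)^(4*5/2) = (-1)^10 = 1, coeff -3 -> -3
Conjugated coefficients: 1, -3, -3


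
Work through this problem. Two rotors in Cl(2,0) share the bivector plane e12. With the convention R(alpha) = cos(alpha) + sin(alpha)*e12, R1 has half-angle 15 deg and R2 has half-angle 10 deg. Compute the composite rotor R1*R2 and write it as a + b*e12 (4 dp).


Same-plane rotors commute and their half-angles add:
R1*R2 = cos(a1 + a2) + sin(a1 + a2)*e12.
a1 + a2 = 15 + 10 = 25 deg
cos(25 deg) = 0.9063
sin(25 deg) = 0.4226
R1*R2 = 0.9063 + 0.4226*e12


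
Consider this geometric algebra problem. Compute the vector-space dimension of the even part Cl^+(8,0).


Even subalgebra dimension = 2^(n-1)
n = 8 + 0 = 8
2^(8 - 1) = 2^7 = 128
Verification: sum of C(8,k) for even k = 1 + 28 + 70 + 28 + 1 = 128
Result = 128


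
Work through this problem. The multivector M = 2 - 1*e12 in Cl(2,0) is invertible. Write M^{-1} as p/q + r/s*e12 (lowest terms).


M = 2 - 1*e12, where e12^2 = -1.
Since M commutes with its reverse ~M = a - b*e12, M * ~M = a^2 - b^2*e12^2 = a^2 + b^2.
So M^{-1} = ~M / (a^2 + b^2) = (a - b*e12)/(a^2 + b^2).
a^2 + b^2 = 4 + 1 = 5
Scalar part = 2/5 = 2/5
Bivector coeff = 1/5 = 1/5
M^{-1} = 2/5 + 1/5*e12


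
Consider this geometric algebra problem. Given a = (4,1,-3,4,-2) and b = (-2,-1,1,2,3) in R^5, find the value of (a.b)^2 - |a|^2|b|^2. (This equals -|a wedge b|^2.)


a . b = 4*(-2) + 1*(-1) + (-3)*1 + 4*2 + (-2)*3
= -8 + (-1) + (-3) + 8 + (-6) = -10
|a|^2 = 4^2 + 1^2 + (-3)^2 + 4^2 + (-2)^2 = 46
|b|^2 = (-2)^2 + (-1)^2 + 1^2 + 2^2 + 3^2 = 19
(a.b)^2 = (-10)^2 = 100
|a|^2 * |b|^2 = 46 * 19 = 874
Result = 100 - 874 = -774


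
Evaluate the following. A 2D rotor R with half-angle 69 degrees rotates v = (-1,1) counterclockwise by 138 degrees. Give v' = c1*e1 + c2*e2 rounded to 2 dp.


Rotor R = cos(69deg) - sin(69deg)*e12
Rotation angle theta = 2 * 69 = 138 degrees
v' = R*v*~R rotates v by theta.
cos(138deg) = -0.7431, sin(138deg) = 0.6691
v'_1 = -1*cos(138deg) - 1*sin(138deg)
= -1*(-0.7431) - 1*0.6691
= 0.07
v'_2 = -1*sin(138deg) + 1*cos(138deg)
= -1*0.6691 + 1*(-0.7431)
= -1.41
v' = 0.07*e1 - 1.41*e2


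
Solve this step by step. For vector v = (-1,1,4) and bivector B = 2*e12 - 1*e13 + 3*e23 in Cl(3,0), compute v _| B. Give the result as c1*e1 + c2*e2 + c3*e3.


Left contraction v _| B = <vB>_1 (grade-1 part of the geometric product vB).
Using e1_|e12 = e2, e2_|e12 = -e1, e1_|e13 = e3, e3_|e13 = -e1, e2_|e23 = e3, e3_|e23 = -e2:
e1 coeff: -v2*b12 - v3*b13 = -(1)*(2) - (4)*(-1) = 2
e2 coeff: v1*b12 - v3*b23 = (-1)*(2) - (4)*(3) = -14
e3 coeff: v1*b13 + v2*b23 = (-1)*(-1) + (1)*(3) = 4
v _| B = 2*e1 - 14*e2 + 4*e3


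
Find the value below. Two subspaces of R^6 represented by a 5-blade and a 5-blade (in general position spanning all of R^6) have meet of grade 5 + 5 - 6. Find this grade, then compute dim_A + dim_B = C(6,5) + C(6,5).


Meet grade = grade(A) + grade(B) - n
= 5 + 5 - 6 = 4
C(6,5) = 6
C(6,5) = 6
dim_A + dim_B = 6 + 6 = 12


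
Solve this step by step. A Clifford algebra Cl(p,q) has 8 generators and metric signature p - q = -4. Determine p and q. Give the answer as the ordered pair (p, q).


We need p + q = 8 and p - q = -4.
Adding: 2p = 8 + (-4) = 4, so p = 2.
Then q = 8 - 2 = 6.
(p, q) = (2, 6)


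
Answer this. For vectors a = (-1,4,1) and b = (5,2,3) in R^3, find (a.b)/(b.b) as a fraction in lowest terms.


Projection coefficient = (a . b) / (b . b)
a . b = (-1)*5 + 4*2 + 1*3
= -5 + 8 + 3 = 6
b . b = 5^2 + 2^2 + 3^2
= 25 + 4 + 9 = 38
Coefficient = 6/38
In lowest terms: 3/19


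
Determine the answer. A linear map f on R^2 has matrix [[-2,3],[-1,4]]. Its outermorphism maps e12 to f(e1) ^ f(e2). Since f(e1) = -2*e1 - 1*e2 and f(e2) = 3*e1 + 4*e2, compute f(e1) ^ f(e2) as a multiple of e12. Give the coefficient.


The outermorphism of a linear map f sends e1^e2 to f(e1)^f(e2).
f(e1) = -2*e1 - 1*e2
f(e2) = 3*e1 + 4*e2
f(e1) ^ f(e2) = (-2*e1 - 1*e2) ^ (3*e1 + 4*e2)
= (-2)*4*e12 + (-1)*3*e21
= (-8 - (-3))*e12
= -5*e12
Coefficient = -5


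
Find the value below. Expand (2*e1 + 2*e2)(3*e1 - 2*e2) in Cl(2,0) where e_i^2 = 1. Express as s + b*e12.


Expand: (2*e1 + 2*e2)(3*e1 - 2*e2)
= 2*3*e1e1 + 2*(-2)*e1e2 + 2*3*e2e1 + 2*(-2)*e2e2
Using e1^2 = e2^2 = 1, e2e1 = -e1e2:
Scalar part s = 2*3 + 2*(-2) = 6 + (-4) = 2
Bivector part b = 2*(-2) - 2*3 = -4 - 6 = -10
uv = 2 - 10*e12


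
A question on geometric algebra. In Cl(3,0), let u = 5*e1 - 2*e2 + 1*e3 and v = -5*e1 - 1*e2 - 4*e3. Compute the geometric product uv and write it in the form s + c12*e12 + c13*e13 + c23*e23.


In Cl(3,0): e_i^2 = 1, e_ie_j = -e_je_i for i != j.
Scalar part = u . v = 5*(-5) + (-2)*(-1) + 1*(-4)
= -25 + 2 + (-4) = -27
e12 coeff = 5*(-1) - (-2)*(-5) = -5 - 10 = -15
e13 coeff = 5*(-4) - 1*(-5) = -20 - (-5) = -15
e23 coeff = (-2)*(-4) - 1*(-1) = 8 - (-1) = 9
uv = -27 - 15*e12 - 15*e13 + 9*e23


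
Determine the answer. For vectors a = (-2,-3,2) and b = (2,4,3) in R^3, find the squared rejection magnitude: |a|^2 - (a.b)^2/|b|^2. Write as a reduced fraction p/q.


|a|^2 = (-2)^2 + (-3)^2 + 2^2 = 17
|b|^2 = 2^2 + 4^2 + 3^2 = 29
a . b = (-2)*2 + (-3)*4 + 2*3 = -10
(a.b)^2 = (-10)^2 = 100
|rej|^2 = 17 - 100/29
= (493 - 100)/29
= 393/29
In lowest terms: 393/29


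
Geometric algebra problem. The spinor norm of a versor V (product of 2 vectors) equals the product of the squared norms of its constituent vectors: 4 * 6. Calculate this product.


Spinor norm N(V) = |v1|^2 * |v2|^2 * ... * |v2|^2
= 4 * 6
Running product: 4, 24
N(V) = 24


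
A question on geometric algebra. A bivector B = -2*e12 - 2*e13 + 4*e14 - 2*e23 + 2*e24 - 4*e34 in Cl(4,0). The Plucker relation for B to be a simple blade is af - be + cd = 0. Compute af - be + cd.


Plucker relation: af - be + cd
a*f = (-2)*(-4) = 8
b*e = (-2)*2 = -4
c*d = 4*(-2) = -8
af - be + cd = 8 - (-4) + (-8)
= 4


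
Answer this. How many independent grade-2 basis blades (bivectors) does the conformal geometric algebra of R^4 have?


The conformal model of R^4 uses Cl(5,1) with m = 4 + 2 = 6 generators.
Number of grade-2 blades = C(m, 2) = C(6, 2)
= 6*5/2 = 15


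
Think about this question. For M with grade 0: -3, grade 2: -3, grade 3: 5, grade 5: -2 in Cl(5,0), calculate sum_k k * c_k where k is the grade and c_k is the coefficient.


Grade-weighted sum = sum of grade_k * coefficient_k
0*(-3) = 0
2*(-3) = -6
3*5 = 15
5*(-2) = -10
Total = 0 + (-6) + 15 + (-10) = -1


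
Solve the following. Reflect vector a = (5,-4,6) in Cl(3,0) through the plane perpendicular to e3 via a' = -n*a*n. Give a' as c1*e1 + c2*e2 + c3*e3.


Reflection formula: a' = -n*a*n, with n = e3 (unit vector, n^2 = 1).
For reflection through hyperplane perp to e3:
The component along e3 flips sign, others stay.
a = (5, -4, 6)
a' = (5, -4, -6)
a' = 5*e1 - 4*e2 - 6*e3


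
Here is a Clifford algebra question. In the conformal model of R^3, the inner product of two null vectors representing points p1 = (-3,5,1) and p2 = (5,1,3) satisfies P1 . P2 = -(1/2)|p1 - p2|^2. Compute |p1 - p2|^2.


p1 - p2 = (-8, 4, -2)
|p1 - p2|^2 = (-8)^2 + 4^2 + (-2)^2
= 64 + 16 + 4
= 84


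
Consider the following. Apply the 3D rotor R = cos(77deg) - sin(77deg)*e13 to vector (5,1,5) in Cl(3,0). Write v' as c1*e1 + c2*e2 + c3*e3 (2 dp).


Rotor R = cos(77deg) - sin(77deg)*e13
Rotation angle theta = 2 * 77 = 154 degrees in the e13 plane (e1 -> e3).
The component perpendicular to the plane (e2) is invariant: v'_2 = v2 = 1.00
cos(154deg) = -0.8988, sin(154deg) = 0.4384
v'_1 = v1*cos(theta) - v3*sin(theta) = 5*(-0.8988) - 5*0.4384 = -6.69
v'_3 = v1*sin(theta) + v3*cos(theta) = 5*0.4384 + 5*(-0.8988) = -2.30
v' = -6.69*e1 + 1.00*e2 - 2.30*e3


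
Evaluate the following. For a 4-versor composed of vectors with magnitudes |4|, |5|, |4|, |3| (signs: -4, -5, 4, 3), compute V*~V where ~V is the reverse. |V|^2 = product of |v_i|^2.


Each vector v_i has |v_i|^2 = s_i^2
Squared scales: (-4)^2 = 16, (-5)^2 = 25, 4^2 = 16, 3^2 = 9
|V|^2 = 16 * 25 * 16 * 9
= 57600


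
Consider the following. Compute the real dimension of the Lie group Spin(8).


Spin(n) double-covers SO(n); both have Lie algebra so(n) of dimension n(n-1)/2.
n = 8
n(n-1) = 8 * 7 = 56
dim Spin(8) = 56/2 = 28


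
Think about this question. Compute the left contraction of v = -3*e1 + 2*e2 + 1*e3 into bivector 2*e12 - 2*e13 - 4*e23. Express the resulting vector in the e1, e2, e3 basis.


Left contraction v _| B = <vB>_1 (grade-1 part of the geometric product vB).
Using e1_|e12 = e2, e2_|e12 = -e1, e1_|e13 = e3, e3_|e13 = -e1, e2_|e23 = e3, e3_|e23 = -e2:
e1 coeff: -v2*b12 - v3*b13 = -(2)*(2) - (1)*(-2) = -2
e2 coeff: v1*b12 - v3*b23 = (-3)*(2) - (1)*(-4) = -2
e3 coeff: v1*b13 + v2*b23 = (-3)*(-2) + (2)*(-4) = -2
v _| B = -2*e1 - 2*e2 - 2*e3


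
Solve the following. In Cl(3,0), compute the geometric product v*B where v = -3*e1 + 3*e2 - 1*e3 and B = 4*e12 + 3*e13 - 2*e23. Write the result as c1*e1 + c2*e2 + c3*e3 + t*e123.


vB has grade-1 (vector) and grade-3 (trivector) parts: vB = (v _| B) + (v ^ B).
Vector part <vB>_1:
  e1: -v2*b12 - v3*b13 = -(3)*(4) - (-1)*(3) = -9
  e2: v1*b12 - v3*b23 = (-3)*(4) - (-1)*(-2) = -14
  e3: v1*b13 + v2*b23 = (-3)*(3) + (3)*(-2) = -15
Trivector part <vB>_3:
  e123: v1*b23 - v2*b13 + v3*b12 = (-3)*(-2) - (3)*(3) + (-1)*(4) = -7
vB = -9*e1 - 14*e2 - 15*e3 - 7*e123


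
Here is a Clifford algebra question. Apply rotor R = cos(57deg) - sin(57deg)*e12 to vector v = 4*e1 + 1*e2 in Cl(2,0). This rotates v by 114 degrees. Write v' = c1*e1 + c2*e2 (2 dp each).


Rotor R = cos(57deg) - sin(57deg)*e12
Rotation angle theta = 2 * 57 = 114 degrees
v' = R*v*~R rotates v by theta.
cos(114deg) = -0.4067, sin(114deg) = 0.9135
v'_1 = 4*cos(114deg) - 1*sin(114deg)
= 4*(-0.4067) - 1*0.9135
= -2.54
v'_2 = 4*sin(114deg) + 1*cos(114deg)
= 4*0.9135 + 1*(-0.4067)
= 3.25
v' = -2.54*e1 + 3.25*e2


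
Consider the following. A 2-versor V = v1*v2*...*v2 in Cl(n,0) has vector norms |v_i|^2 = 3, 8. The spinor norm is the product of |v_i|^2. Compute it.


Spinor norm N(V) = |v1|^2 * |v2|^2 * ... * |v2|^2
= 3 * 8
Running product: 3, 24
N(V) = 24


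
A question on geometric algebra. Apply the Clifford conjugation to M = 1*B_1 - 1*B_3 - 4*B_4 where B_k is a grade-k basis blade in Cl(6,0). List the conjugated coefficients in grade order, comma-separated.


Clifford conjugate sign for grade k: (-1)^(k(k+1)/2)
Grade 1: (-1)^(1*2/2) = (-1)^1 = -1, coeff 1 -> -1
Grade 3: (-1)^(3*4/2) = (-1)^6 = 1, coeff -1 -> -1
Grade 4: (-1)^(4*5/2) = (-1)^10 = 1, coeff -4 -> -4
Conjugated coefficients: -1, -1, -4


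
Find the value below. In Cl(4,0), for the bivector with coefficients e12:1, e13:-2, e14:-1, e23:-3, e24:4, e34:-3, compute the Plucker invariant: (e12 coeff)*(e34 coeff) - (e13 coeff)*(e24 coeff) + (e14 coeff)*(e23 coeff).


Plucker relation: af - be + cd
a*f = 1*(-3) = -3
b*e = (-2)*4 = -8
c*d = (-1)*(-3) = 3
af - be + cd = -3 - (-8) + 3
= 8


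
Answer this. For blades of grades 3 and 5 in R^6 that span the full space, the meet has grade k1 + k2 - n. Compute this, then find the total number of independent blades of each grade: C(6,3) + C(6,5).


Meet grade = grade(A) + grade(B) - n
= 3 + 5 - 6 = 2
C(6,3) = 20
C(6,5) = 6
dim_A + dim_B = 20 + 6 = 26


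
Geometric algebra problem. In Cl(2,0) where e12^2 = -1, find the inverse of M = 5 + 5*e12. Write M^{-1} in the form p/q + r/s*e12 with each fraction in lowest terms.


M = 5 + 5*e12, where e12^2 = -1.
Since M commutes with its reverse ~M = a - b*e12, M * ~M = a^2 - b^2*e12^2 = a^2 + b^2.
So M^{-1} = ~M / (a^2 + b^2) = (a - b*e12)/(a^2 + b^2).
a^2 + b^2 = 25 + 25 = 50
Scalar part = 5/50 = 1/10
Bivector coeff = -5/50 = -1/10
M^{-1} = 1/10 - 1/10*e12


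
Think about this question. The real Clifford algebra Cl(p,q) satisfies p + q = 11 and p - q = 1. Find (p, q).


We need p + q = 11 and p - q = 1.
Adding: 2p = 11 + 1 = 12, so p = 6.
Then q = 11 - 6 = 5.
(p, q) = (6, 5)


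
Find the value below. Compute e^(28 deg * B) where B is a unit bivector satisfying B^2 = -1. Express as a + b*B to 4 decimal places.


For a unit bivector B with B^2 = -1, the exponential series gives
e^(theta*B) = cos(theta) + sin(theta)*B (the GA analogue of Euler's formula).
theta = 28 degrees = 0.488692 rad
cos(28 deg) = 0.8829
sin(28 deg) = 0.4695
exp(theta*B) = 0.8829 + 0.4695*B


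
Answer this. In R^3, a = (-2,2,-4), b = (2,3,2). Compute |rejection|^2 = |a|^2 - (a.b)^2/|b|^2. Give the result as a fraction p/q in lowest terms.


|a|^2 = (-2)^2 + 2^2 + (-4)^2 = 24
|b|^2 = 2^2 + 3^2 + 2^2 = 17
a . b = (-2)*2 + 2*3 + (-4)*2 = -6
(a.b)^2 = (-6)^2 = 36
|rej|^2 = 24 - 36/17
= (408 - 36)/17
= 372/17
In lowest terms: 372/17


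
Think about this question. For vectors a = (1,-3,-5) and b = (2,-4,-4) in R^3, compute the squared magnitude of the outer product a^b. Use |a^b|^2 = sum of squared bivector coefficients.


a wedge b = (a1*b2 - a2*b1)*e12 + (a1*b3 - a3*b1)*e13 + (a2*b3 - a3*b2)*e23
e12 coeff: 1*(-4) - (-3)*2 = -4 - (-6) = 2
e13 coeff: 1*(-4) - (-5)*2 = -4 - (-10) = 6
e23 coeff: (-3)*(-4) - (-5)*(-4) = 12 - 20 = -8
|a wedge b|^2 = 2^2 + 6^2 + (-8)^2
= 4 + 36 + 64
= 104


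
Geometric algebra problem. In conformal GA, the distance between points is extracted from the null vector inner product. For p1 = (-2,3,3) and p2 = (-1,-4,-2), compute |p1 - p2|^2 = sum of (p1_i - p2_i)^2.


p1 - p2 = (-1, 7, 5)
|p1 - p2|^2 = (-1)^2 + 7^2 + 5^2
= 1 + 49 + 25
= 75


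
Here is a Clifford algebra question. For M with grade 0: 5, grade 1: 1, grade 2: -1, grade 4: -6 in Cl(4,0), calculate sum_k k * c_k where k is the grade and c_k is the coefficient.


Grade-weighted sum = sum of grade_k * coefficient_k
0*5 = 0
1*1 = 1
2*(-1) = -2
4*(-6) = -24
Total = 0 + 1 + (-2) + (-24) = -25


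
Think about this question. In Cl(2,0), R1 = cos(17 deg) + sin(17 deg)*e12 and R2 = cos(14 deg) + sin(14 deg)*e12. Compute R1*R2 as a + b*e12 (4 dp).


Same-plane rotors commute and their half-angles add:
R1*R2 = cos(a1 + a2) + sin(a1 + a2)*e12.
a1 + a2 = 17 + 14 = 31 deg
cos(31 deg) = 0.8572
sin(31 deg) = 0.5150
R1*R2 = 0.8572 + 0.5150*e12


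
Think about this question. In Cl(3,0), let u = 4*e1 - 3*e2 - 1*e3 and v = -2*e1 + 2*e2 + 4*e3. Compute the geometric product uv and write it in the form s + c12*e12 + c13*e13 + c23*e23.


In Cl(3,0): e_i^2 = 1, e_ie_j = -e_je_i for i != j.
Scalar part = u . v = 4*(-2) + (-3)*2 + (-1)*4
= -8 + (-6) + (-4) = -18
e12 coeff = 4*2 - (-3)*(-2) = 8 - 6 = 2
e13 coeff = 4*4 - (-1)*(-2) = 16 - 2 = 14
e23 coeff = (-3)*4 - (-1)*2 = -12 - (-2) = -10
uv = -18 + 2*e12 + 14*e13 - 10*e23


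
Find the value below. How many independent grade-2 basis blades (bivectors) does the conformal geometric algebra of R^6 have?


The conformal model of R^6 uses Cl(7,1) with m = 6 + 2 = 8 generators.
Number of grade-2 blades = C(m, 2) = C(8, 2)
= 8*7/2 = 28


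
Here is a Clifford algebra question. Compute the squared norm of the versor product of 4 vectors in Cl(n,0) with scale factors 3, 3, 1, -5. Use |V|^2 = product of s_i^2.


Each vector v_i has |v_i|^2 = s_i^2
Squared scales: 3^2 = 9, 3^2 = 9, 1^2 = 1, (-5)^2 = 25
|V|^2 = 9 * 9 * 1 * 25
= 2025


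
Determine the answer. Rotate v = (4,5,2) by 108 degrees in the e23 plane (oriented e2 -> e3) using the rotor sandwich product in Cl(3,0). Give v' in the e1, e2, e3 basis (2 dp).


Rotor R = cos(54deg) - sin(54deg)*e23
Rotation angle theta = 2 * 54 = 108 degrees in the e23 plane (e2 -> e3).
The component perpendicular to the plane (e1) is invariant: v'_1 = v1 = 4.00
cos(108deg) = -0.3090, sin(108deg) = 0.9511
v'_2 = v2*cos(theta) - v3*sin(theta) = 5*(-0.3090) - 2*0.9511 = -3.45
v'_3 = v2*sin(theta) + v3*cos(theta) = 5*0.9511 + 2*(-0.3090) = 4.14
v' = 4.00*e1 - 3.45*e2 + 4.14*e3


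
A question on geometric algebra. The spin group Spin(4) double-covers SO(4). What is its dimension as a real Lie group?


Spin(n) double-covers SO(n); both have Lie algebra so(n) of dimension n(n-1)/2.
n = 4
n(n-1) = 4 * 3 = 12
dim Spin(4) = 12/2 = 6


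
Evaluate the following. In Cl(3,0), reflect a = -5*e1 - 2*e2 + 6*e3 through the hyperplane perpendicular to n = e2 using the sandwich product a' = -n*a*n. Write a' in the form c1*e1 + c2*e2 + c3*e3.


Reflection formula: a' = -n*a*n, with n = e2 (unit vector, n^2 = 1).
For reflection through hyperplane perp to e2:
The component along e2 flips sign, others stay.
a = (-5, -2, 6)
a' = (-5, 2, 6)
a' = -5*e1 + 2*e2 + 6*e3


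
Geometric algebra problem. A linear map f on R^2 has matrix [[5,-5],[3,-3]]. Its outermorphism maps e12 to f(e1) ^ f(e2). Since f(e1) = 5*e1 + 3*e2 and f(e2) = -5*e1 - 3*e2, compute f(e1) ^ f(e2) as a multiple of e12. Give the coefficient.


The outermorphism of a linear map f sends e1^e2 to f(e1)^f(e2).
f(e1) = 5*e1 + 3*e2
f(e2) = -5*e1 - 3*e2
f(e1) ^ f(e2) = (5*e1 + 3*e2) ^ (-5*e1 - 3*e2)
= 5*(-3)*e12 + 3*(-5)*e21
= (-15 - (-15))*e12
= 0*e12
Coefficient = 0


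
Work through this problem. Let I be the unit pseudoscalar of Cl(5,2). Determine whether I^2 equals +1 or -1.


The pseudoscalar I = e1...e_n (product of all n generators) of Cl(p,q) satisfies I^2 = (-1)^(q + n(n-1)/2).
p = 5, q = 2, n = p + q = 7
n(n-1)/2 = 7 * 6 / 2 = 21
Exponent = q + n(n-1)/2 = 2 + 21 = 23
I^2 = (-1)^23 = -1


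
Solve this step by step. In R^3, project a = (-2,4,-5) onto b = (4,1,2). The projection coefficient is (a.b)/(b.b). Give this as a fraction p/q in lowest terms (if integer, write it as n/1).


Projection coefficient = (a . b) / (b . b)
a . b = (-2)*4 + 4*1 + (-5)*2
= -8 + 4 + (-10) = -14
b . b = 4^2 + 1^2 + 2^2
= 16 + 1 + 4 = 21
Coefficient = -14/21
In lowest terms: -2/3


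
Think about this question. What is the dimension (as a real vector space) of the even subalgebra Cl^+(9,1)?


Even subalgebra dimension = 2^(n-1)
n = 9 + 1 = 10
2^(10 - 1) = 2^9 = 512
Verification: sum of C(10,k) for even k = 1 + 45 + 210 + 210 + 45 + 1 = 512
Result = 512


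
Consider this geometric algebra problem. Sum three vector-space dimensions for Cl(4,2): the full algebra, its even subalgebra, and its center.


n = 4 + 2 = 6
Total dim = 2^6 = 64
Even subalgebra dim = 2^5 = 32
n is even, so center dim = 1
Sum = 64 + 32 + 1 = 97


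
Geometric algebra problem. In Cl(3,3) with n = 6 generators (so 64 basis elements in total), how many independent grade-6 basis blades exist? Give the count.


Number of grade-k basis blades in Cl(p,q) with n = p + q is C(n, k).
n = 3 + 3 = 6
C(6, 6) = 6! / (6! * 0!)
= 720 / (720 * 1)
= 1


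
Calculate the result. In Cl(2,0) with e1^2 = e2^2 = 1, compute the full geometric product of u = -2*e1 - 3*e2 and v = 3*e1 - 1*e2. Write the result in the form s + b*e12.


Expand: (-2*e1 - 3*e2)(3*e1 - 1*e2)
= (-2)*3*e1e1 + (-2)*(-1)*e1e2 + (-3)*3*e2e1 + (-3)*(-1)*e2e2
Using e1^2 = e2^2 = 1, e2e1 = -e1e2:
Scalar part s = (-2)*3 + (-3)*(-1) = -6 + 3 = -3
Bivector part b = (-2)*(-1) - (-3)*3 = 2 - (-9) = 11
uv = -3 + 11*e12


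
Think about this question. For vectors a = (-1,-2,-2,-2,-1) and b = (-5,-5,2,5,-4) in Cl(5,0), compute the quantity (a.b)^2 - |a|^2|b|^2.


a . b = (-1)*(-5) + (-2)*(-5) + (-2)*2 + (-2)*5 + (-1)*(-4)
= 5 + 10 + (-4) + (-10) + 4 = 5
|a|^2 = (-1)^2 + (-2)^2 + (-2)^2 + (-2)^2 + (-1)^2 = 14
|b|^2 = (-5)^2 + (-5)^2 + 2^2 + 5^2 + (-4)^2 = 95
(a.b)^2 = 5^2 = 25
|a|^2 * |b|^2 = 14 * 95 = 1330
Result = 25 - 1330 = -1305


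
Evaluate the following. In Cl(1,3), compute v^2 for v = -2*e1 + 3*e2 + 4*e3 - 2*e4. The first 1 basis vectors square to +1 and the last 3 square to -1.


v^2 = sum of c_i^2 * e_i^2
Positive signature terms (e_i^2 = +1): (-2)^2 = 4
Negative signature terms (e_j^2 = -1): 3^2 + 4^2 + (-2)^2 = 29
v^2 = 4 - 29 = -25


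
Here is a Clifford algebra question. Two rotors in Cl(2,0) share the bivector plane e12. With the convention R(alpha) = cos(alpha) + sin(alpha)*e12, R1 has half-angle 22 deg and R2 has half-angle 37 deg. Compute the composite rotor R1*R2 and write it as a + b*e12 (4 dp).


Same-plane rotors commute and their half-angles add:
R1*R2 = cos(a1 + a2) + sin(a1 + a2)*e12.
a1 + a2 = 22 + 37 = 59 deg
cos(59 deg) = 0.5150
sin(59 deg) = 0.8572
R1*R2 = 0.5150 + 0.8572*e12


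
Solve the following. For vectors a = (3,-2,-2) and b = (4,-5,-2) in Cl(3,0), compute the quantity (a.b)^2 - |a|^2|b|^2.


a . b = 3*4 + (-2)*(-5) + (-2)*(-2)
= 12 + 10 + 4 = 26
|a|^2 = 3^2 + (-2)^2 + (-2)^2 = 17
|b|^2 = 4^2 + (-5)^2 + (-2)^2 = 45
(a.b)^2 = 26^2 = 676
|a|^2 * |b|^2 = 17 * 45 = 765
Result = 676 - 765 = -89


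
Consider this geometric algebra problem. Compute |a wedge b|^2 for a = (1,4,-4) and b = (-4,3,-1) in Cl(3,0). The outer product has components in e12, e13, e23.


a wedge b = (a1*b2 - a2*b1)*e12 + (a1*b3 - a3*b1)*e13 + (a2*b3 - a3*b2)*e23
e12 coeff: 1*3 - 4*(-4) = 3 - (-16) = 19
e13 coeff: 1*(-1) - (-4)*(-4) = -1 - 16 = -17
e23 coeff: 4*(-1) - (-4)*3 = -4 - (-12) = 8
|a wedge b|^2 = 19^2 + (-17)^2 + 8^2
= 361 + 289 + 64
= 714


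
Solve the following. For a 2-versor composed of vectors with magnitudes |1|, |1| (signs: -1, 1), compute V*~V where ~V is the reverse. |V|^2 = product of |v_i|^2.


Each vector v_i has |v_i|^2 = s_i^2
Squared scales: (-1)^2 = 1, 1^2 = 1
|V|^2 = 1 * 1
= 1


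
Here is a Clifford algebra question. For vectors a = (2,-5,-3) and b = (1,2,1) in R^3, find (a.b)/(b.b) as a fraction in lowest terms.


Projection coefficient = (a . b) / (b . b)
a . b = 2*1 + (-5)*2 + (-3)*1
= 2 + (-10) + (-3) = -11
b . b = 1^2 + 2^2 + 1^2
= 1 + 4 + 1 = 6
Coefficient = -11/6
In lowest terms: -11/6


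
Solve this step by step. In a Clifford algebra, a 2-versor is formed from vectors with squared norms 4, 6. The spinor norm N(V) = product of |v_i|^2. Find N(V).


Spinor norm N(V) = |v1|^2 * |v2|^2 * ... * |v2|^2
= 4 * 6
Running product: 4, 24
N(V) = 24


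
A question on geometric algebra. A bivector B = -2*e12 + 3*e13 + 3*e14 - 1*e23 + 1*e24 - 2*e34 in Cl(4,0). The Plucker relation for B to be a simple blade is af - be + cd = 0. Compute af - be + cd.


Plucker relation: af - be + cd
a*f = (-2)*(-2) = 4
b*e = 3*1 = 3
c*d = 3*(-1) = -3
af - be + cd = 4 - 3 + (-3)
= -2


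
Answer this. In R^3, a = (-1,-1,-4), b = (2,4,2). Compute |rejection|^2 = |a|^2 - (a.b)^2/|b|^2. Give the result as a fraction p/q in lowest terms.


|a|^2 = (-1)^2 + (-1)^2 + (-4)^2 = 18
|b|^2 = 2^2 + 4^2 + 2^2 = 24
a . b = (-1)*2 + (-1)*4 + (-4)*2 = -14
(a.b)^2 = (-14)^2 = 196
|rej|^2 = 18 - 196/24
= (432 - 196)/24
= 236/24
In lowest terms: 59/6


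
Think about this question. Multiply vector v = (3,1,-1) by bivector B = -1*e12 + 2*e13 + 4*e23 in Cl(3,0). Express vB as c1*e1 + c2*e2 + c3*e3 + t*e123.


vB has grade-1 (vector) and grade-3 (trivector) parts: vB = (v _| B) + (v ^ B).
Vector part <vB>_1:
  e1: -v2*b12 - v3*b13 = -(1)*(-1) - (-1)*(2) = 3
  e2: v1*b12 - v3*b23 = (3)*(-1) - (-1)*(4) = 1
  e3: v1*b13 + v2*b23 = (3)*(2) + (1)*(4) = 10
Trivector part <vB>_3:
  e123: v1*b23 - v2*b13 + v3*b12 = (3)*(4) - (1)*(2) + (-1)*(-1) = 11
vB = 3*e1 + 1*e2 + 10*e3 + 11*e123


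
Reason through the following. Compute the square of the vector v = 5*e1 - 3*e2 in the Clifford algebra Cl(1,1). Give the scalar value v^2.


v^2 = sum of c_i^2 * e_i^2
Positive signature terms (e_i^2 = +1): 5^2 = 25
Negative signature terms (e_j^2 = -1): (-3)^2 = 9
v^2 = 25 - 9 = 16


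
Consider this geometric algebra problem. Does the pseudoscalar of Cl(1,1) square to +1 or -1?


The pseudoscalar I = e1...e_n (product of all n generators) of Cl(p,q) satisfies I^2 = (-1)^(q + n(n-1)/2).
p = 1, q = 1, n = p + q = 2
n(n-1)/2 = 2 * 1 / 2 = 1
Exponent = q + n(n-1)/2 = 1 + 1 = 2
I^2 = (-1)^2 = +1


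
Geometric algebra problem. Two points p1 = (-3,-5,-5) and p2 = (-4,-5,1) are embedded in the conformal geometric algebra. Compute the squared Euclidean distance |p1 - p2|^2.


p1 - p2 = (1, 0, -6)
|p1 - p2|^2 = 1^2 + 0^2 + (-6)^2
= 1 + 0 + 36
= 37


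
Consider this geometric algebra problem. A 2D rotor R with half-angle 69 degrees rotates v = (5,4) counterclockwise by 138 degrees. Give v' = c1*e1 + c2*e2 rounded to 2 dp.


Rotor R = cos(69deg) - sin(69deg)*e12
Rotation angle theta = 2 * 69 = 138 degrees
v' = R*v*~R rotates v by theta.
cos(138deg) = -0.7431, sin(138deg) = 0.6691
v'_1 = 5*cos(138deg) - 4*sin(138deg)
= 5*(-0.7431) - 4*0.6691
= -6.39
v'_2 = 5*sin(138deg) + 4*cos(138deg)
= 5*0.6691 + 4*(-0.7431)
= 0.37
v' = -6.39*e1 + 0.37*e2


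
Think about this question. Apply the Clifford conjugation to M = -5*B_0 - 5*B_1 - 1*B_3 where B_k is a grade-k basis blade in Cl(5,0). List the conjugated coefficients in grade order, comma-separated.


Clifford conjugate sign for grade k: (-1)^(k(k+1)/2)
Grade 0: (-1)^(0*1/2) = (-1)^0 = 1, coeff -5 -> -5
Grade 1: (-1)^(1*2/2) = (-1)^1 = -1, coeff -5 -> 5
Grade 3: (-1)^(3*4/2) = (-1)^6 = 1, coeff -1 -> -1
Conjugated coefficients: -5, 5, -1


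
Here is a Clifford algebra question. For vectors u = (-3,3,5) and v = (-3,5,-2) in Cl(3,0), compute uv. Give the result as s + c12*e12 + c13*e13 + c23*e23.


In Cl(3,0): e_i^2 = 1, e_ie_j = -e_je_i for i != j.
Scalar part = u . v = (-3)*(-3) + 3*5 + 5*(-2)
= 9 + 15 + (-10) = 14
e12 coeff = (-3)*5 - 3*(-3) = -15 - (-9) = -6
e13 coeff = (-3)*(-2) - 5*(-3) = 6 - (-15) = 21
e23 coeff = 3*(-2) - 5*5 = -6 - 25 = -31
uv = 14 - 6*e12 + 21*e13 - 31*e23


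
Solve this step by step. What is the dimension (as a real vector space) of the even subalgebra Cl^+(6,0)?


Even subalgebra dimension = 2^(n-1)
n = 6 + 0 = 6
2^(6 - 1) = 2^5 = 32
Verification: sum of C(6,k) for even k = 1 + 15 + 15 + 1 = 32
Result = 32


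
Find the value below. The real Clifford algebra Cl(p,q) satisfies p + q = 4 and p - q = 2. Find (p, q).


We need p + q = 4 and p - q = 2.
Adding: 2p = 4 + 2 = 6, so p = 3.
Then q = 4 - 3 = 1.
(p, q) = (3, 1)


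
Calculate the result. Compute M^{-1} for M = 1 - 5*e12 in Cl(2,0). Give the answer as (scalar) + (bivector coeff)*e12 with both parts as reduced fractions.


M = 1 - 5*e12, where e12^2 = -1.
Since M commutes with its reverse ~M = a - b*e12, M * ~M = a^2 - b^2*e12^2 = a^2 + b^2.
So M^{-1} = ~M / (a^2 + b^2) = (a - b*e12)/(a^2 + b^2).
a^2 + b^2 = 1 + 25 = 26
Scalar part = 1/26 = 1/26
Bivector coeff = 5/26 = 5/26
M^{-1} = 1/26 + 5/26*e12


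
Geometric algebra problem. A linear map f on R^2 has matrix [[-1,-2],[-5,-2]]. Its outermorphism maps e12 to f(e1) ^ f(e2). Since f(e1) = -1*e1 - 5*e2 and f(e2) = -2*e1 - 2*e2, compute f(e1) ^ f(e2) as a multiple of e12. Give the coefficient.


The outermorphism of a linear map f sends e1^e2 to f(e1)^f(e2).
f(e1) = -1*e1 - 5*e2
f(e2) = -2*e1 - 2*e2
f(e1) ^ f(e2) = (-1*e1 - 5*e2) ^ (-2*e1 - 2*e2)
= (-1)*(-2)*e12 + (-5)*(-2)*e21
= (2 - 10)*e12
= -8*e12
Coefficient = -8
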